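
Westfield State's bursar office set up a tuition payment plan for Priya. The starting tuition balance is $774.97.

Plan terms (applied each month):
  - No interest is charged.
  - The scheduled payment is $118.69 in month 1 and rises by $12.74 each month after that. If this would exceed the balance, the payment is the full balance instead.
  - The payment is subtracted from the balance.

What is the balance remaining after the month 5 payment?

$54.12

# | Opening | Payment | End bal
1 | $774.97 | $118.69 | $656.28
2 | $656.28 | $131.43 | $524.85
3 | $524.85 | $144.17 | $380.68
4 | $380.68 | $156.91 | $223.77
5 | $223.77 | $169.65 | $54.12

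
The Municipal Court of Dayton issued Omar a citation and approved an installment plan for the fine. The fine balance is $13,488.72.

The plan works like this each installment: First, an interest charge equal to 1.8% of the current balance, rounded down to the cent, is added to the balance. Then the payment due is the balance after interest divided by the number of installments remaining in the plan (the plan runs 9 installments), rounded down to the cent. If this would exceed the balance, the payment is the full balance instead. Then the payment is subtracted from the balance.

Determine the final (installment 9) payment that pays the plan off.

$1,759.78

Installment 1: opening $13,488.72; interest $242.79 → $13,731.51; payment $1,525.72; balance $12,205.79
Installment 2: opening $12,205.79; interest $219.70 → $12,425.49; payment $1,553.18; balance $10,872.31
Installment 3: opening $10,872.31; interest $195.70 → $11,068.01; payment $1,581.14; balance $9,486.87
Installment 4: opening $9,486.87; interest $170.76 → $9,657.63; payment $1,609.60; balance $8,048.03
Installment 5: opening $8,048.03; interest $144.86 → $8,192.89; payment $1,638.57; balance $6,554.32
Installment 6: opening $6,554.32; interest $117.97 → $6,672.29; payment $1,668.07; balance $5,004.22
Installment 7: opening $5,004.22; interest $90.07 → $5,094.29; payment $1,698.09; balance $3,396.20
Installment 8: opening $3,396.20; interest $61.13 → $3,457.33; payment $1,728.66; balance $1,728.67
Installment 9: opening $1,728.67; interest $31.11 → $1,759.78; payment $1,759.78; balance $0.00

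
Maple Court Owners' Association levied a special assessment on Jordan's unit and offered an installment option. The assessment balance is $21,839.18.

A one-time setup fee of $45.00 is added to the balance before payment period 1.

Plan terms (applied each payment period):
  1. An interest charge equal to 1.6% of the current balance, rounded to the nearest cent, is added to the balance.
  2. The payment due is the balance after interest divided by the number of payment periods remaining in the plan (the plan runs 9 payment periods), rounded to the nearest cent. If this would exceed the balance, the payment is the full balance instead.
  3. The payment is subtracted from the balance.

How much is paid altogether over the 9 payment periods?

Payment period 1: $21,884.18 +$350.15 interest = $22,234.33; pay $2,470.48 → $19,763.85
Payment period 2: $19,763.85 +$316.22 interest = $20,080.07; pay $2,510.01 → $17,570.06
Payment period 3: $17,570.06 +$281.12 interest = $17,851.18; pay $2,550.17 → $15,301.01
Payment period 4: $15,301.01 +$244.82 interest = $15,545.83; pay $2,590.97 → $12,954.86
Payment period 5: $12,954.86 +$207.28 interest = $13,162.14; pay $2,632.43 → $10,529.71
Payment period 6: $10,529.71 +$168.48 interest = $10,698.19; pay $2,674.55 → $8,023.64
Payment period 7: $8,023.64 +$128.38 interest = $8,152.02; pay $2,717.34 → $5,434.68
Payment period 8: $5,434.68 +$86.95 interest = $5,521.63; pay $2,760.82 → $2,760.81
Payment period 9: $2,760.81 +$44.17 interest = $2,804.98; pay $2,804.98 → $0.00
Total paid: $23,711.75

$23,711.75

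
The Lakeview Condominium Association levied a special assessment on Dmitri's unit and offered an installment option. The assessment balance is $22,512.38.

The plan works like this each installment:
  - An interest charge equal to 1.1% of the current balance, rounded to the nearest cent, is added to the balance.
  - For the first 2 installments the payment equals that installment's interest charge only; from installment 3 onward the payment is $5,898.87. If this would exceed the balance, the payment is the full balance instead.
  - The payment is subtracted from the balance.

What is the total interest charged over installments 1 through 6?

$1,110.11

Installment 1: opening $22,512.38; interest $247.64 → $22,760.02; payment $247.64; balance $22,512.38
Installment 2: opening $22,512.38; interest $247.64 → $22,760.02; payment $247.64; balance $22,512.38
Installment 3: opening $22,512.38; interest $247.64 → $22,760.02; payment $5,898.87; balance $16,861.15
Installment 4: opening $16,861.15; interest $185.47 → $17,046.62; payment $5,898.87; balance $11,147.75
Installment 5: opening $11,147.75; interest $122.63 → $11,270.38; payment $5,898.87; balance $5,371.51
Installment 6: opening $5,371.51; interest $59.09 → $5,430.60; payment $5,430.60; balance $0.00
Total interest: $247.64 + $247.64 + $247.64 + $185.47 + $122.63 + $59.09 = $1,110.11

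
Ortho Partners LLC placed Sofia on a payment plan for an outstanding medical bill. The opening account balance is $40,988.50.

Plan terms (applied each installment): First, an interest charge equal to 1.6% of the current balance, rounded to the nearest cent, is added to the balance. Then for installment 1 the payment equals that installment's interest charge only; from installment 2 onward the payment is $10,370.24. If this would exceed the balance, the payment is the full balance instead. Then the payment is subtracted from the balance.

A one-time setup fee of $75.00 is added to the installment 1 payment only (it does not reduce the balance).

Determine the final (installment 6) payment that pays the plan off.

$1,207.25

Installment 1: $40,988.50 +$655.82 interest = $41,644.32; pay $655.82 (+ $75.00 fee) → $40,988.50
Installment 2: $40,988.50 +$655.82 interest = $41,644.32; pay $10,370.24 → $31,274.08
Installment 3: $31,274.08 +$500.39 interest = $31,774.47; pay $10,370.24 → $21,404.23
Installment 4: $21,404.23 +$342.47 interest = $21,746.70; pay $10,370.24 → $11,376.46
Installment 5: $11,376.46 +$182.02 interest = $11,558.48; pay $10,370.24 → $1,188.24
Installment 6: $1,188.24 +$19.01 interest = $1,207.25; pay $1,207.25 → $0.00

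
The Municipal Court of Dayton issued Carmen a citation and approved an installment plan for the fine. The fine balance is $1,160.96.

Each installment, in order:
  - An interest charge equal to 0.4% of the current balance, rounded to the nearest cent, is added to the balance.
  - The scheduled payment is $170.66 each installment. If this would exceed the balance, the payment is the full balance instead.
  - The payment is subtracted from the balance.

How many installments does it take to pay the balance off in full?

7

Installment 1: opening $1,160.96; interest $4.64 → $1,165.60; payment $170.66; balance $994.94
Installment 2: opening $994.94; interest $3.98 → $998.92; payment $170.66; balance $828.26
Installment 3: opening $828.26; interest $3.31 → $831.57; payment $170.66; balance $660.91
Installment 4: opening $660.91; interest $2.64 → $663.55; payment $170.66; balance $492.89
Installment 5: opening $492.89; interest $1.97 → $494.86; payment $170.66; balance $324.20
Installment 6: opening $324.20; interest $1.30 → $325.50; payment $170.66; balance $154.84
Installment 7: opening $154.84; interest $0.62 → $155.46; payment $155.46; balance $0.00
Balance reaches $0.00 in installment 7.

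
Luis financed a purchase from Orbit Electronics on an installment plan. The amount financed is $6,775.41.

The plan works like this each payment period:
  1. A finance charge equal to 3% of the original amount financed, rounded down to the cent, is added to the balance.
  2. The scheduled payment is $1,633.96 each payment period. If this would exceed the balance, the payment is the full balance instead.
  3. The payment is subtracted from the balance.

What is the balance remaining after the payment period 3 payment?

Payment period 1: $6,775.41 +$203.26 interest = $6,978.67; pay $1,633.96 → $5,344.71
Payment period 2: $5,344.71 +$203.26 interest = $5,547.97; pay $1,633.96 → $3,914.01
Payment period 3: $3,914.01 +$203.26 interest = $4,117.27; pay $1,633.96 → $2,483.31

$2,483.31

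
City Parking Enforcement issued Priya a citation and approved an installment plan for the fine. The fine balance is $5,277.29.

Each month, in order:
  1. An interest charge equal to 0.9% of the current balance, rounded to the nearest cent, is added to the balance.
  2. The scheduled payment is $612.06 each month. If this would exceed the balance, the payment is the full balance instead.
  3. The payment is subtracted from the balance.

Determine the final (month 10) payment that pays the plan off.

Month 1: $5,277.29 +$47.50 interest = $5,324.79; pay $612.06 → $4,712.73
Month 2: $4,712.73 +$42.41 interest = $4,755.14; pay $612.06 → $4,143.08
Month 3: $4,143.08 +$37.29 interest = $4,180.37; pay $612.06 → $3,568.31
Month 4: $3,568.31 +$32.11 interest = $3,600.42; pay $612.06 → $2,988.36
Month 5: $2,988.36 +$26.90 interest = $3,015.26; pay $612.06 → $2,403.20
Month 6: $2,403.20 +$21.63 interest = $2,424.83; pay $612.06 → $1,812.77
Month 7: $1,812.77 +$16.31 interest = $1,829.08; pay $612.06 → $1,217.02
Month 8: $1,217.02 +$10.95 interest = $1,227.97; pay $612.06 → $615.91
Month 9: $615.91 +$5.54 interest = $621.45; pay $612.06 → $9.39
Month 10: $9.39 +$0.08 interest = $9.47; pay $9.47 → $0.00

$9.47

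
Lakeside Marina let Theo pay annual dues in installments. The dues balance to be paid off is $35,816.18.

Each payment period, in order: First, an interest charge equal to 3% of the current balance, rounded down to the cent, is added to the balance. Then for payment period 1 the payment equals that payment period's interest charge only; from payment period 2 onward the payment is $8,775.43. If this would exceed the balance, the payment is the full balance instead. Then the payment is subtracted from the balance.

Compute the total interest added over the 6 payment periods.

Payment period 1: opening $35,816.18; interest $1,074.48 → $36,890.66; payment $1,074.48; balance $35,816.18
Payment period 2: opening $35,816.18; interest $1,074.48 → $36,890.66; payment $8,775.43; balance $28,115.23
Payment period 3: opening $28,115.23; interest $843.45 → $28,958.68; payment $8,775.43; balance $20,183.25
Payment period 4: opening $20,183.25; interest $605.49 → $20,788.74; payment $8,775.43; balance $12,013.31
Payment period 5: opening $12,013.31; interest $360.39 → $12,373.70; payment $8,775.43; balance $3,598.27
Payment period 6: opening $3,598.27; interest $107.94 → $3,706.21; payment $3,706.21; balance $0.00
Total interest: $1,074.48 + $1,074.48 + $843.45 + $605.49 + $360.39 + $107.94 = $4,066.23

$4,066.23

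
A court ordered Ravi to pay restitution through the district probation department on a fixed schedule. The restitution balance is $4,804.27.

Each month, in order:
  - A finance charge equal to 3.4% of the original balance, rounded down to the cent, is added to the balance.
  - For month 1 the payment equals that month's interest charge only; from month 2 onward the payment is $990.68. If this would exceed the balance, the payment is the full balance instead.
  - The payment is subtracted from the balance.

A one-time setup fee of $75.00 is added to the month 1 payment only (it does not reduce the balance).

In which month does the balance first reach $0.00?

7

# | Opening | Interest | Payment | Fee | End bal
1 | $4,804.27 | $163.34 | $163.34 | $75.00 | $4,804.27
2 | $4,804.27 | $163.34 | $990.68 | — | $3,976.93
3 | $3,976.93 | $163.34 | $990.68 | — | $3,149.59
4 | $3,149.59 | $163.34 | $990.68 | — | $2,322.25
5 | $2,322.25 | $163.34 | $990.68 | — | $1,494.91
6 | $1,494.91 | $163.34 | $990.68 | — | $667.57
7 | $667.57 | $163.34 | $830.91 | — | $0.00
Balance reaches $0.00 in month 7.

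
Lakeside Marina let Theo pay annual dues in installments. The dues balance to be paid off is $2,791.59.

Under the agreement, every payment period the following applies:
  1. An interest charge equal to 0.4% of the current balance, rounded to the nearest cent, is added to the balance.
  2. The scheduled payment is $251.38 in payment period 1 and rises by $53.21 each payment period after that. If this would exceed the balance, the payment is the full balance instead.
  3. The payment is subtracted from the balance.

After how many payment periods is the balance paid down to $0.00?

7

Payment period 1: opening $2,791.59; interest $11.17 → $2,802.76; payment $251.38; balance $2,551.38
Payment period 2: opening $2,551.38; interest $10.21 → $2,561.59; payment $304.59; balance $2,257.00
Payment period 3: opening $2,257.00; interest $9.03 → $2,266.03; payment $357.80; balance $1,908.23
Payment period 4: opening $1,908.23; interest $7.63 → $1,915.86; payment $411.01; balance $1,504.85
Payment period 5: opening $1,504.85; interest $6.02 → $1,510.87; payment $464.22; balance $1,046.65
Payment period 6: opening $1,046.65; interest $4.19 → $1,050.84; payment $517.43; balance $533.41
Payment period 7: opening $533.41; interest $2.13 → $535.54; payment $535.54; balance $0.00
Balance reaches $0.00 in payment period 7.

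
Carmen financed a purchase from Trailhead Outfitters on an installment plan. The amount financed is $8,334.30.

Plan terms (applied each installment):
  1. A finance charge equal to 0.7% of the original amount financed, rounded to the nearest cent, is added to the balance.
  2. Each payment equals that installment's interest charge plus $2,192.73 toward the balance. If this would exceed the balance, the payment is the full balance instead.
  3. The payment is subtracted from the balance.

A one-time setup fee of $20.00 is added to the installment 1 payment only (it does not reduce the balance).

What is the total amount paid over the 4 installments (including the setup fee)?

Installment 1: $8,334.30 +$58.34 interest = $8,392.64; pay $2,251.07 (+ $20.00 fee) → $6,141.57
Installment 2: $6,141.57 +$58.34 interest = $6,199.91; pay $2,251.07 → $3,948.84
Installment 3: $3,948.84 +$58.34 interest = $4,007.18; pay $2,251.07 → $1,756.11
Installment 4: $1,756.11 +$58.34 interest = $1,814.45; pay $1,814.45 → $0.00
Total paid: $8,587.66

$8,587.66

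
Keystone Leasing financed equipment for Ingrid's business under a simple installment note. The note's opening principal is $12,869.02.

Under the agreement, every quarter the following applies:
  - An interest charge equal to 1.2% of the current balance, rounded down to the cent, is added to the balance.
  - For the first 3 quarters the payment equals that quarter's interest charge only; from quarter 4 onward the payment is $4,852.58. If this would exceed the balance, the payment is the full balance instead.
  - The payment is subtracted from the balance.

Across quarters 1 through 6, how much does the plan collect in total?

$13,625.74

Quarter 1: opening $12,869.02; interest $154.42 → $13,023.44; payment $154.42; balance $12,869.02
Quarter 2: opening $12,869.02; interest $154.42 → $13,023.44; payment $154.42; balance $12,869.02
Quarter 3: opening $12,869.02; interest $154.42 → $13,023.44; payment $154.42; balance $12,869.02
Quarter 4: opening $12,869.02; interest $154.42 → $13,023.44; payment $4,852.58; balance $8,170.86
Quarter 5: opening $8,170.86; interest $98.05 → $8,268.91; payment $4,852.58; balance $3,416.33
Quarter 6: opening $3,416.33; interest $40.99 → $3,457.32; payment $3,457.32; balance $0.00
Total paid: $13,625.74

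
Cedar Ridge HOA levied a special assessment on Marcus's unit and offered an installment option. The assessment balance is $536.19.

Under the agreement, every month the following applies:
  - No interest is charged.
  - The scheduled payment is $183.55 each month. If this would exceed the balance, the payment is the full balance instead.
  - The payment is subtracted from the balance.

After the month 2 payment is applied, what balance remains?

Month 1: opening $536.19; payment $183.55; balance $352.64
Month 2: opening $352.64; payment $183.55; balance $169.09

$169.09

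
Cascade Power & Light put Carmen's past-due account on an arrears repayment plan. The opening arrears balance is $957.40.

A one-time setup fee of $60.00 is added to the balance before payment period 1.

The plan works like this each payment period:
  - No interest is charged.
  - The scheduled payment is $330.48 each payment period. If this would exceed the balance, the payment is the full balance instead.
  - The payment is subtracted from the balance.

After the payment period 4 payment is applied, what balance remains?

$0.00

# | Opening | Payment | End bal
1 | $1,017.40 | $330.48 | $686.92
2 | $686.92 | $330.48 | $356.44
3 | $356.44 | $330.48 | $25.96
4 | $25.96 | $25.96 | $0.00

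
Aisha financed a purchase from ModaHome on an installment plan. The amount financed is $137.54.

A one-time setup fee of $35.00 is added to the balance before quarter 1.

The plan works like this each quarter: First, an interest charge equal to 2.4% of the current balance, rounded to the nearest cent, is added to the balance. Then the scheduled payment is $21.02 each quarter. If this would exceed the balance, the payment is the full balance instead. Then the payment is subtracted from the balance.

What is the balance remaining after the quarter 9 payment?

$5.20

Quarter 1: opening $172.54; interest $4.14 → $176.68; payment $21.02; balance $155.66
Quarter 2: opening $155.66; interest $3.74 → $159.40; payment $21.02; balance $138.38
Quarter 3: opening $138.38; interest $3.32 → $141.70; payment $21.02; balance $120.68
Quarter 4: opening $120.68; interest $2.90 → $123.58; payment $21.02; balance $102.56
Quarter 5: opening $102.56; interest $2.46 → $105.02; payment $21.02; balance $84.00
Quarter 6: opening $84.00; interest $2.02 → $86.02; payment $21.02; balance $65.00
Quarter 7: opening $65.00; interest $1.56 → $66.56; payment $21.02; balance $45.54
Quarter 8: opening $45.54; interest $1.09 → $46.63; payment $21.02; balance $25.61
Quarter 9: opening $25.61; interest $0.61 → $26.22; payment $21.02; balance $5.20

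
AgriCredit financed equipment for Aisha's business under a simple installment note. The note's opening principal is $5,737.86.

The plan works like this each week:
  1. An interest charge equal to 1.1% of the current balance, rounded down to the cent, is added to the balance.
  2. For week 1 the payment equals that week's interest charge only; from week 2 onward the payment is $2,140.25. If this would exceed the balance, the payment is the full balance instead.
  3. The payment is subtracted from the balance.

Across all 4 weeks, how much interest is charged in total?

Week 1: $5,737.86 +$63.11 interest = $5,800.97; pay $63.11 → $5,737.86
Week 2: $5,737.86 +$63.11 interest = $5,800.97; pay $2,140.25 → $3,660.72
Week 3: $3,660.72 +$40.26 interest = $3,700.98; pay $2,140.25 → $1,560.73
Week 4: $1,560.73 +$17.16 interest = $1,577.89; pay $1,577.89 → $0.00
Total interest: $63.11 + $63.11 + $40.26 + $17.16 = $183.64

$183.64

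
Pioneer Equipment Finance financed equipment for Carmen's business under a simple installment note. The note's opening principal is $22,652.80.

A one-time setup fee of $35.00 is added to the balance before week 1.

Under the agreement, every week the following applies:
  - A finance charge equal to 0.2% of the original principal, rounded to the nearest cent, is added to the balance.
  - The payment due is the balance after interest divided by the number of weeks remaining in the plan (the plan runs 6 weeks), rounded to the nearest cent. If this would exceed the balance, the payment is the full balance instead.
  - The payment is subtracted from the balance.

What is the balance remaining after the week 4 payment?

Week 1: $22,687.80 +$45.31 interest = $22,733.11; pay $3,788.85 → $18,944.26
Week 2: $18,944.26 +$45.31 interest = $18,989.57; pay $3,797.91 → $15,191.66
Week 3: $15,191.66 +$45.31 interest = $15,236.97; pay $3,809.24 → $11,427.73
Week 4: $11,427.73 +$45.31 interest = $11,473.04; pay $3,824.35 → $7,648.69

$7,648.69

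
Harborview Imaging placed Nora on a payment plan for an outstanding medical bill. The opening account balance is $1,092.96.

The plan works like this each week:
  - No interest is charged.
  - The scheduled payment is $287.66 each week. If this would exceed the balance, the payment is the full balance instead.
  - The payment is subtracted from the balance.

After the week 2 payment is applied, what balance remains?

$517.64

Week 1: $1,092.96 − $287.66 → $805.30
Week 2: $805.30 − $287.66 → $517.64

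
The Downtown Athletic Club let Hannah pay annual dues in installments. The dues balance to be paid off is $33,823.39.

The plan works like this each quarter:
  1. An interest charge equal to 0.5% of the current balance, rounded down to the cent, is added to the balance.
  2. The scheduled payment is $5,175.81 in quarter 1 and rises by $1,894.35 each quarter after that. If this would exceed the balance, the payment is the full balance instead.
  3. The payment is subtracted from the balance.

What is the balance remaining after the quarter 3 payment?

$13,035.55

Quarter 1: opening $33,823.39; interest $169.11 → $33,992.50; payment $5,175.81; balance $28,816.69
Quarter 2: opening $28,816.69; interest $144.08 → $28,960.77; payment $7,070.16; balance $21,890.61
Quarter 3: opening $21,890.61; interest $109.45 → $22,000.06; payment $8,964.51; balance $13,035.55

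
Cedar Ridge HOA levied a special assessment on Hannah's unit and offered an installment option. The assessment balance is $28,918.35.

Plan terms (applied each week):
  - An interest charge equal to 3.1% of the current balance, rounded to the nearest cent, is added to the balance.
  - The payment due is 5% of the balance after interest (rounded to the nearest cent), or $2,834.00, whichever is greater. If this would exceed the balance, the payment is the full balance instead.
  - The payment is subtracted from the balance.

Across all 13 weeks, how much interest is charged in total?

Week 1: opening $28,918.35; interest $896.47 → $29,814.82; payment $2,834.00; balance $26,980.82
Week 2: opening $26,980.82; interest $836.41 → $27,817.23; payment $2,834.00; balance $24,983.23
Week 3: opening $24,983.23; interest $774.48 → $25,757.71; payment $2,834.00; balance $22,923.71
Week 4: opening $22,923.71; interest $710.64 → $23,634.35; payment $2,834.00; balance $20,800.35
Week 5: opening $20,800.35; interest $644.81 → $21,445.16; payment $2,834.00; balance $18,611.16
Week 6: opening $18,611.16; interest $576.95 → $19,188.11; payment $2,834.00; balance $16,354.11
Week 7: opening $16,354.11; interest $506.98 → $16,861.09; payment $2,834.00; balance $14,027.09
Week 8: opening $14,027.09; interest $434.84 → $14,461.93; payment $2,834.00; balance $11,627.93
Week 9: opening $11,627.93; interest $360.47 → $11,988.40; payment $2,834.00; balance $9,154.40
Week 10: opening $9,154.40; interest $283.79 → $9,438.19; payment $2,834.00; balance $6,604.19
Week 11: opening $6,604.19; interest $204.73 → $6,808.92; payment $2,834.00; balance $3,974.92
Week 12: opening $3,974.92; interest $123.22 → $4,098.14; payment $2,834.00; balance $1,264.14
Week 13: opening $1,264.14; interest $39.19 → $1,303.33; payment $1,303.33; balance $0.00
Total interest: $896.47 + $836.41 + $774.48 + $710.64 + $644.81 + $576.95 + $506.98 + $434.84 + $360.47 + $283.79 + $204.73 + $123.22 + $39.19 = $6,392.98

$6,392.98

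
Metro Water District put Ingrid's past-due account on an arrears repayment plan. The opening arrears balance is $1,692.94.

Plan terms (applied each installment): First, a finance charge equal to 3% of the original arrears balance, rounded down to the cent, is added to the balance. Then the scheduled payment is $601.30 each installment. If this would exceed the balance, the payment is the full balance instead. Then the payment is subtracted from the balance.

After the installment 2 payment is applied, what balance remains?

Installment 1: $1,692.94 +$50.78 interest = $1,743.72; pay $601.30 → $1,142.42
Installment 2: $1,142.42 +$50.78 interest = $1,193.20; pay $601.30 → $591.90

$591.90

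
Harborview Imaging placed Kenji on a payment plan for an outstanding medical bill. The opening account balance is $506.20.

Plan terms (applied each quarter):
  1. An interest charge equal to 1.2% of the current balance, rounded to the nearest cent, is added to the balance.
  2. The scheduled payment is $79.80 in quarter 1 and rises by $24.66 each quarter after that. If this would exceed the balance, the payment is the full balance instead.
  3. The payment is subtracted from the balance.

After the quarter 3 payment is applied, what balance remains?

$208.08

Quarter 1: opening $506.20; interest $6.07 → $512.27; payment $79.80; balance $432.47
Quarter 2: opening $432.47; interest $5.19 → $437.66; payment $104.46; balance $333.20
Quarter 3: opening $333.20; interest $4.00 → $337.20; payment $129.12; balance $208.08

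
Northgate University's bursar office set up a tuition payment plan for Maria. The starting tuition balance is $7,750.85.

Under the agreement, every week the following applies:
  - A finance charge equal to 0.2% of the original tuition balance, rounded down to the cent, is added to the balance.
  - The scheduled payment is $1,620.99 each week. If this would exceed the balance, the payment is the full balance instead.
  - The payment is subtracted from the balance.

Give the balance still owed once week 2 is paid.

Week 1: opening $7,750.85; interest $15.50 → $7,766.35; payment $1,620.99; balance $6,145.36
Week 2: opening $6,145.36; interest $15.50 → $6,160.86; payment $1,620.99; balance $4,539.87

$4,539.87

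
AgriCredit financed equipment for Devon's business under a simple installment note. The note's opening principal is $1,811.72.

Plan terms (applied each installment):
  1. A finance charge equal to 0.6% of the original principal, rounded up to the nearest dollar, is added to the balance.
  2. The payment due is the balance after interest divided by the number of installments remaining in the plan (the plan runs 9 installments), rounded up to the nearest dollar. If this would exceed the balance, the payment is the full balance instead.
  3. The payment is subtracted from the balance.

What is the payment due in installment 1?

$203.00

Installment 1: opening $1,811.72; interest $11.00 → $1,822.72; payment $203.00; balance $1,619.72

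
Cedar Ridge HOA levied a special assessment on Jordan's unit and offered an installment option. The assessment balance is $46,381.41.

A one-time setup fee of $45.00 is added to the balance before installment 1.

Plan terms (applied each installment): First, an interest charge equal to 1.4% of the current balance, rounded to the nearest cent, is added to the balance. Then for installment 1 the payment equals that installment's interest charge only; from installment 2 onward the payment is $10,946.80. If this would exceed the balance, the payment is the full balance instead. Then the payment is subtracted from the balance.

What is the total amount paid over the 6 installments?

$48,864.34

Installment 1: opening $46,426.41; interest $649.97 → $47,076.38; payment $649.97; balance $46,426.41
Installment 2: opening $46,426.41; interest $649.97 → $47,076.38; payment $10,946.80; balance $36,129.58
Installment 3: opening $36,129.58; interest $505.81 → $36,635.39; payment $10,946.80; balance $25,688.59
Installment 4: opening $25,688.59; interest $359.64 → $26,048.23; payment $10,946.80; balance $15,101.43
Installment 5: opening $15,101.43; interest $211.42 → $15,312.85; payment $10,946.80; balance $4,366.05
Installment 6: opening $4,366.05; interest $61.12 → $4,427.17; payment $4,427.17; balance $0.00
Total paid: $48,864.34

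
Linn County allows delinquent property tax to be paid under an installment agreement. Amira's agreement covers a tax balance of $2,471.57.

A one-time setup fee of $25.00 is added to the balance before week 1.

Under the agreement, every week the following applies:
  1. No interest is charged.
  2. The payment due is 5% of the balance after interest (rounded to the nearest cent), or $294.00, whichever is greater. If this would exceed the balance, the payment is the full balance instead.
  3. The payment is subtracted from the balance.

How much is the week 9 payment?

$144.57

Week 1: opening $2,496.57; payment $294.00; balance $2,202.57
Week 2: opening $2,202.57; payment $294.00; balance $1,908.57
Week 3: opening $1,908.57; payment $294.00; balance $1,614.57
Week 4: opening $1,614.57; payment $294.00; balance $1,320.57
Week 5: opening $1,320.57; payment $294.00; balance $1,026.57
Week 6: opening $1,026.57; payment $294.00; balance $732.57
Week 7: opening $732.57; payment $294.00; balance $438.57
Week 8: opening $438.57; payment $294.00; balance $144.57
Week 9: opening $144.57; payment $144.57; balance $0.00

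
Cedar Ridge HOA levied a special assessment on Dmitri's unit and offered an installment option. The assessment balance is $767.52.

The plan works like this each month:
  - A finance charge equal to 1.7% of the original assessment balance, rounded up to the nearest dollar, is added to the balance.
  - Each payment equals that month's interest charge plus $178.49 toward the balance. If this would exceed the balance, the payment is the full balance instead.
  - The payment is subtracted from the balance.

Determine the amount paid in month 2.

$192.49

# | Opening | Interest | Payment | End bal
1 | $767.52 | $14.00 | $192.49 | $589.03
2 | $589.03 | $14.00 | $192.49 | $410.54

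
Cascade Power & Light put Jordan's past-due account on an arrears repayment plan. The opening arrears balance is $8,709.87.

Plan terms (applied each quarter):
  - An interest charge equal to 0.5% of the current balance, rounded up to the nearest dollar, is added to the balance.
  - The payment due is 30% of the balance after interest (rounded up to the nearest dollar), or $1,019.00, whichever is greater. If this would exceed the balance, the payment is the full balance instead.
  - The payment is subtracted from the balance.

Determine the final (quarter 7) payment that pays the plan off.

Quarter 1: opening $8,709.87; interest $44.00 → $8,753.87; payment $2,627.00; balance $6,126.87
Quarter 2: opening $6,126.87; interest $31.00 → $6,157.87; payment $1,848.00; balance $4,309.87
Quarter 3: opening $4,309.87; interest $22.00 → $4,331.87; payment $1,300.00; balance $3,031.87
Quarter 4: opening $3,031.87; interest $16.00 → $3,047.87; payment $1,019.00; balance $2,028.87
Quarter 5: opening $2,028.87; interest $11.00 → $2,039.87; payment $1,019.00; balance $1,020.87
Quarter 6: opening $1,020.87; interest $6.00 → $1,026.87; payment $1,019.00; balance $7.87
Quarter 7: opening $7.87; interest $1.00 → $8.87; payment $8.87; balance $0.00

$8.87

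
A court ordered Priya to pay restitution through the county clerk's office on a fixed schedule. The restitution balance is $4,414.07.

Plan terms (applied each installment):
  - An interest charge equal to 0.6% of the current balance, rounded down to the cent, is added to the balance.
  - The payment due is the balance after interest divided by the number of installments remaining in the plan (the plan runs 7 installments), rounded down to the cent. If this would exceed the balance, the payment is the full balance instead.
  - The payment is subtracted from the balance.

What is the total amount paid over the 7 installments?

Installment 1: $4,414.07 +$26.48 interest = $4,440.55; pay $634.36 → $3,806.19
Installment 2: $3,806.19 +$22.83 interest = $3,829.02; pay $638.17 → $3,190.85
Installment 3: $3,190.85 +$19.14 interest = $3,209.99; pay $641.99 → $2,568.00
Installment 4: $2,568.00 +$15.40 interest = $2,583.40; pay $645.85 → $1,937.55
Installment 5: $1,937.55 +$11.62 interest = $1,949.17; pay $649.72 → $1,299.45
Installment 6: $1,299.45 +$7.79 interest = $1,307.24; pay $653.62 → $653.62
Installment 7: $653.62 +$3.92 interest = $657.54; pay $657.54 → $0.00
Total paid: $4,521.25

$4,521.25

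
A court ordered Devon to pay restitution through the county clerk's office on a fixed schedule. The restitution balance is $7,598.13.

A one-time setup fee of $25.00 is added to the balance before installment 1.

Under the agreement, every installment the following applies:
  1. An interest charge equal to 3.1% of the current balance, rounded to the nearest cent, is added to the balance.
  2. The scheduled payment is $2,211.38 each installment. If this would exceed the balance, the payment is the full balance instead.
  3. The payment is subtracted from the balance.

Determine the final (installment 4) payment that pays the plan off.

$1,559.25

# | Opening | Interest | Payment | End bal
1 | $7,623.13 | $236.32 | $2,211.38 | $5,648.07
2 | $5,648.07 | $175.09 | $2,211.38 | $3,611.78
3 | $3,611.78 | $111.97 | $2,211.38 | $1,512.37
4 | $1,512.37 | $46.88 | $1,559.25 | $0.00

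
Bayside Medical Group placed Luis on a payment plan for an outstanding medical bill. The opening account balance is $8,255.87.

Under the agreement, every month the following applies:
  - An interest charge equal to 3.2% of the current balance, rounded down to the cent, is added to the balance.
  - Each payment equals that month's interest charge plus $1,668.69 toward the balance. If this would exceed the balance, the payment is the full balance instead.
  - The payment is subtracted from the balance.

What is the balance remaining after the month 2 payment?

$4,918.49

Month 1: $8,255.87 +$264.18 interest = $8,520.05; pay $1,932.87 → $6,587.18
Month 2: $6,587.18 +$210.78 interest = $6,797.96; pay $1,879.47 → $4,918.49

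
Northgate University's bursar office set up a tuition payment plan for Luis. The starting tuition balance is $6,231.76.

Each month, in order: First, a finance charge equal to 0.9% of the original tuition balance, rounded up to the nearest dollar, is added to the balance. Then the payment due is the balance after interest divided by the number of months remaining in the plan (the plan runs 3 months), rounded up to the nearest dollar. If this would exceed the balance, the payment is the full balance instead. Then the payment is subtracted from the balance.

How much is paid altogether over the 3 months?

Month 1: opening $6,231.76; interest $57.00 → $6,288.76; payment $2,097.00; balance $4,191.76
Month 2: opening $4,191.76; interest $57.00 → $4,248.76; payment $2,125.00; balance $2,123.76
Month 3: opening $2,123.76; interest $57.00 → $2,180.76; payment $2,180.76; balance $0.00
Total paid: $6,402.76

$6,402.76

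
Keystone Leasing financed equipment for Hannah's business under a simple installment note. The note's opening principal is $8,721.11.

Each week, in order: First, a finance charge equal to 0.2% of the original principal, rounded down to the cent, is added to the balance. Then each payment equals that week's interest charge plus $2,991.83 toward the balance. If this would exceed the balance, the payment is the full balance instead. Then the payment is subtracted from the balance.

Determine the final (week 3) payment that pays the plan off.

# | Opening | Interest | Payment | End bal
1 | $8,721.11 | $17.44 | $3,009.27 | $5,729.28
2 | $5,729.28 | $17.44 | $3,009.27 | $2,737.45
3 | $2,737.45 | $17.44 | $2,754.89 | $0.00

$2,754.89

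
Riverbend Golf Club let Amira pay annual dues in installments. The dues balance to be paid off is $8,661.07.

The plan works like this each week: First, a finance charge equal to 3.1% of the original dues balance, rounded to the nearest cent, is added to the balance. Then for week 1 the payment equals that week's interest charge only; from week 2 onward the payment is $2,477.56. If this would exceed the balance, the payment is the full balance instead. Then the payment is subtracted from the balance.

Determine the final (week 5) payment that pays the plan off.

# | Opening | Interest | Payment | End bal
1 | $8,661.07 | $268.49 | $268.49 | $8,661.07
2 | $8,661.07 | $268.49 | $2,477.56 | $6,452.00
3 | $6,452.00 | $268.49 | $2,477.56 | $4,242.93
4 | $4,242.93 | $268.49 | $2,477.56 | $2,033.86
5 | $2,033.86 | $268.49 | $2,302.35 | $0.00

$2,302.35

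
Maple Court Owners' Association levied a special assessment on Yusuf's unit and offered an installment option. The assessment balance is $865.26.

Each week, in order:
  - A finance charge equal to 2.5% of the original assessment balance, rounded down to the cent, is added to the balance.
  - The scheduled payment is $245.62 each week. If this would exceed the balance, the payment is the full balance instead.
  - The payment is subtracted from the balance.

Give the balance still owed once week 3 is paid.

$193.29

# | Opening | Interest | Payment | End bal
1 | $865.26 | $21.63 | $245.62 | $641.27
2 | $641.27 | $21.63 | $245.62 | $417.28
3 | $417.28 | $21.63 | $245.62 | $193.29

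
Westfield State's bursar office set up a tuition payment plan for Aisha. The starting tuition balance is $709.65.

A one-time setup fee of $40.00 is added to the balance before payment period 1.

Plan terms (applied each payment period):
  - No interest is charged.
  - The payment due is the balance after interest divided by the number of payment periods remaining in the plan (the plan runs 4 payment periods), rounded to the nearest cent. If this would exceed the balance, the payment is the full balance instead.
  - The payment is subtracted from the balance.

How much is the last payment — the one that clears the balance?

# | Opening | Payment | End bal
1 | $749.65 | $187.41 | $562.24
2 | $562.24 | $187.41 | $374.83
3 | $374.83 | $187.42 | $187.41
4 | $187.41 | $187.41 | $0.00

$187.41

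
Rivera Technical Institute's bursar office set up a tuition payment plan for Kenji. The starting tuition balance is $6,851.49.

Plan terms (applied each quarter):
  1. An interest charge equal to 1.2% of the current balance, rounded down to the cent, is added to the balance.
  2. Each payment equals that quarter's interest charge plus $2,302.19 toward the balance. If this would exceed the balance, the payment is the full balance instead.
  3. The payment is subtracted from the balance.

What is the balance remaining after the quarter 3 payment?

Quarter 1: $6,851.49 +$82.21 interest = $6,933.70; pay $2,384.40 → $4,549.30
Quarter 2: $4,549.30 +$54.59 interest = $4,603.89; pay $2,356.78 → $2,247.11
Quarter 3: $2,247.11 +$26.96 interest = $2,274.07; pay $2,274.07 → $0.00

$0.00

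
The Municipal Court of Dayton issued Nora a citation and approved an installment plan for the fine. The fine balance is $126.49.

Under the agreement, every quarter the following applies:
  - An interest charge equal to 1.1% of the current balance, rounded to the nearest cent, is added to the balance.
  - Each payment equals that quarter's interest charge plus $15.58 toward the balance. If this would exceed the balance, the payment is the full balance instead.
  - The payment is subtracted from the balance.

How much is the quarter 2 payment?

$16.80

Quarter 1: $126.49 +$1.39 interest = $127.88; pay $16.97 → $110.91
Quarter 2: $110.91 +$1.22 interest = $112.13; pay $16.80 → $95.33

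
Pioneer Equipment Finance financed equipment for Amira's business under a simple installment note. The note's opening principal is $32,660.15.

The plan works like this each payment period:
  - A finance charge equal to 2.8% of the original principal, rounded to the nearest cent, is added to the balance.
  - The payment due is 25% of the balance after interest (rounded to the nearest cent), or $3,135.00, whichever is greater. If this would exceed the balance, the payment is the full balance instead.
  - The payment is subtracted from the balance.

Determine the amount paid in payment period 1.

Payment period 1: opening $32,660.15; interest $914.48 → $33,574.63; payment $8,393.66; balance $25,180.97

$8,393.66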